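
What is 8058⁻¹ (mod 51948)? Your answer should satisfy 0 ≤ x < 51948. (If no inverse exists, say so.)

no inverse exists

Euclidean algorithm on 51948, 8058:
51948 = 6×8058 + 3600
8058 = 2×3600 + 858
3600 = 4×858 + 168
858 = 5×168 + 18
168 = 9×18 + 6
18 = 3×6 + 0
gcd(8058, 51948) = 6 ≠ 1, so 8058 has no multiplicative inverse modulo 51948.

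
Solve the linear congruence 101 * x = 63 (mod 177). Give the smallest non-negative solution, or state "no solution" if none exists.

90

First find gcd(101, 177):
177 = 1×101 + 76
101 = 1×76 + 25
76 = 3×25 + 1
25 = 25×1 + 0
gcd = 1, so a unique solution mod 177 exists.
Back-substitute for the Bézout coefficients:
1 = 76 − 3·25
1 = −3·101 + 4·76
1 = 4·177 − 7·101
So 101·(-7) ≡ 1 (mod 177), giving 101⁻¹ ≡ 170.
x ≡ 101⁻¹·63 ≡ 170·63 ≡ 90 (mod 177).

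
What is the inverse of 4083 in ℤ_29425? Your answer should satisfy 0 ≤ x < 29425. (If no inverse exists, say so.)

17397

Extended Euclidean algorithm:
29425 = 7×4083 + 844
4083 = 4×844 + 707
844 = 1×707 + 137
707 = 5×137 + 22
137 = 6×22 + 5
22 = 4×5 + 2
5 = 2×2 + 1
2 = 2×1 + 0
Since gcd(4083, 29425) = 1, back-substitute to write 1 as a combination:
1 = 5 − 2·2
1 = −2·22 + 9·5
1 = 9·137 − 56·22
1 = −56·707 + 289·137
1 = 289·844 − 345·707
1 = −345·4083 + 1669·844
1 = 1669·29425 − 12028·4083
Thus 4083·(-12028) ≡ 1 (mod 29425); reducing, -12028 mod 29425 = 17397.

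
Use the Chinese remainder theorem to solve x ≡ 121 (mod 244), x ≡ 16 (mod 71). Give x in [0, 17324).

11589

Write x = 121 + 244·k. Then 244·k ≡ 16 − 121 ≡ 37 (mod 71).
Need 244⁻¹ mod 71. Extended Euclid on (71, 31):
71 = 2·31 + 9
31 = 3·9 + 4
9 = 2·4 + 1
4 = 4·1 + 0
Back-substitute:
1 = 9 − 2·4
1 = −2·31 + 7·9
1 = 7·71 − 16·31
244⁻¹ ≡ 55 (mod 71), so k ≡ 55·37 ≡ 47 (mod 71).
x = 121 + 244·47 = 11589.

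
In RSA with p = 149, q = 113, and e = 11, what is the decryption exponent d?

φ(n) = (p−1)(q−1) = 148·112 = 16576.
Need d with 11·d ≡ 1 (mod 16576). Apply the extended Euclidean algorithm:
16576 = 1506×11 + 10
11 = 1×10 + 1
10 = 10×1 + 0
Back-substitute:
1 = 11 − 10
1 = −16576 + 1507·11
So 11·1507 ≡ 1 (mod 16576), hence d = 1507.

1507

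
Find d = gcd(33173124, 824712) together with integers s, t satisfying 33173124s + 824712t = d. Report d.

Apply Euclid's algorithm to 33173124 and 824712:
33173124 = 40*824712 + 184644
824712 = 4*184644 + 86136
184644 = 2*86136 + 12372
86136 = 6*12372 + 11904
12372 = 1*11904 + 468
11904 = 25*468 + 204
468 = 2*204 + 60
204 = 3*60 + 24
60 = 2*24 + 12
24 = 2*12 + 0
gcd(33173124, 824712) = 12.
Working backward:
12 = 60 − 2·24
12 = −2·204 + 7·60
12 = 7·468 − 16·204
12 = −16·11904 + 407·468
12 = 407·12372 − 423·11904
12 = −423·86136 + 2945·12372
12 = 2945·184644 − 6313·86136
12 = −6313·824712 + 28197·184644
12 = 28197·33173124 − 1134193·824712
So 12 = (28197)·33173124 + (-1134193)·824712.

12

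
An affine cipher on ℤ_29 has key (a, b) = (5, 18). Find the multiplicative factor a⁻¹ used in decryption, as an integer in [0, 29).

Extended Euclidean algorithm:
29 = 5×5 + 4
5 = 1×4 + 1
4 = 4×1 + 0
The gcd is 1. Working backward:
1 = 5 − 4
1 = −29 + 6·5
So 5·6 ≡ 1 (mod 29).

6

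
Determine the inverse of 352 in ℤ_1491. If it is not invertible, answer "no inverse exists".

970

Apply the Euclidean algorithm to 1491 and 352:
1491 = 4×352 + 83
352 = 4×83 + 20
83 = 4×20 + 3
20 = 6×3 + 2
3 = 1×2 + 1
2 = 2×1 + 0
Since gcd(352, 1491) = 1, back-substitute to write 1 as a combination:
1 = 3 − 2
1 = −20 + 7·3
1 = 7·83 − 29·20
1 = −29·352 + 123·83
1 = 123·1491 − 521·352
Thus 352·(-521) ≡ 1 (mod 1491); reducing, -521 mod 1491 = 970.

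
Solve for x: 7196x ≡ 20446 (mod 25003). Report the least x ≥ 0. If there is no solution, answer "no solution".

13644

First find gcd(7196, 25003):
25003 = 3*7196 + 3415
7196 = 2*3415 + 366
3415 = 9*366 + 121
366 = 3*121 + 3
121 = 40*3 + 1
3 = 3*1 + 0
gcd = 1, so a unique solution mod 25003 exists.
Back-substitute for the Bézout coefficients:
1 = 121 − 40·3
1 = −40·366 + 121·121
1 = 121·3415 − 1129·366
1 = −1129·7196 + 2379·3415
1 = 2379·25003 − 8266·7196
So 7196·(-8266) ≡ 1 (mod 25003), giving 7196⁻¹ ≡ 16737.
x ≡ 7196⁻¹·20446 ≡ 16737·20446 ≡ 13644 (mod 25003).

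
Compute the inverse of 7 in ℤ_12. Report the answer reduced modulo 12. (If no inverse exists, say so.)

gcd(12, 7) by repeated division:
12 = 1×7 + 5
7 = 1×5 + 2
5 = 2×2 + 1
2 = 2×1 + 0
gcd = 1, so the inverse exists. Back-substitute:
1 = 5 − 2·2
1 = −2·7 + 3·5
1 = 3·12 − 5·7
So 7·(-5) ≡ 1 (mod 12), and -5 ≡ 7 (mod 12).

7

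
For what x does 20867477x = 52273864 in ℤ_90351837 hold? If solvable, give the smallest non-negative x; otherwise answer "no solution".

40838069

First find gcd(20867477, 90351837):
90351837 = 4·20867477 + 6881929
20867477 = 3·6881929 + 221690
6881929 = 31·221690 + 9539
221690 = 23·9539 + 2293
9539 = 4·2293 + 367
2293 = 6·367 + 91
367 = 4·91 + 3
91 = 30·3 + 1
3 = 3·1 + 0
gcd = 1, so a unique solution mod 90351837 exists.
Back-substitute for the Bézout coefficients:
1 = 91 − 30·3
1 = −30·367 + 121·91
1 = 121·2293 − 756·367
1 = −756·9539 + 3145·2293
1 = 3145·221690 − 73091·9539
1 = −73091·6881929 + 2268966·221690
1 = 2268966·20867477 − 6879989·6881929
1 = −6879989·90351837 + 29788922·20867477
So 20867477·(29788922) ≡ 1 (mod 90351837), giving 20867477⁻¹ ≡ 29788922.
x ≡ 20867477⁻¹·52273864 ≡ 29788922·52273864 ≡ 40838069 (mod 90351837).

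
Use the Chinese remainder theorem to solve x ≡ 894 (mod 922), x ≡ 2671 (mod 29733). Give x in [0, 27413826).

Write x = 894 + 922·k. Then 922·k ≡ 2671 − 894 ≡ 1777 (mod 29733).
Need 922⁻¹ mod 29733. Extended Euclid on (29733, 922):
29733 = 32×922 + 229
922 = 4×229 + 6
229 = 38×6 + 1
6 = 6×1 + 0
Back-substitute:
1 = 229 − 38·6
1 = −38·922 + 153·229
1 = 153·29733 − 4934·922
922⁻¹ ≡ 24799 (mod 29733), so k ≡ 24799·1777 ≡ 3517 (mod 29733).
x = 894 + 922·3517 = 3243568.

3243568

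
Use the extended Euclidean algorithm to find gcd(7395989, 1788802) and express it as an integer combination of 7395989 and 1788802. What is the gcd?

Repeated division:
7395989 = 4*1788802 + 240781
1788802 = 7*240781 + 103335
240781 = 2*103335 + 34111
103335 = 3*34111 + 1002
34111 = 34*1002 + 43
1002 = 23*43 + 13
43 = 3*13 + 4
13 = 3*4 + 1
4 = 4*1 + 0
gcd(7395989, 1788802) = 1.
Express as a combination:
1 = 13 − 3·4
1 = −3·43 + 10·13
1 = 10·1002 − 233·43
1 = −233·34111 + 7932·1002
1 = 7932·103335 − 24029·34111
1 = −24029·240781 + 55990·103335
1 = 55990·1788802 − 415959·240781
1 = −415959·7395989 + 1719826·1788802
So 1 = (-415959)·7395989 + (1719826)·1788802.

1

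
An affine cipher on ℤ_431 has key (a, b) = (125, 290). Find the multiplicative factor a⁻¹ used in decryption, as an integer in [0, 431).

100

gcd(431, 125) by repeated division:
431 = 3×125 + 56
125 = 2×56 + 13
56 = 4×13 + 4
13 = 3×4 + 1
4 = 4×1 + 0
The gcd is 1. Working backward:
1 = 13 − 3·4
1 = −3·56 + 13·13
1 = 13·125 − 29·56
1 = −29·431 + 100·125
So 125·100 ≡ 1 (mod 431).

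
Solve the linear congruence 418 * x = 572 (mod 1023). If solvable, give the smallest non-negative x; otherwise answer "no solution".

65

First find gcd(418, 1023):
1023 = 2×418 + 187
418 = 2×187 + 44
187 = 4×44 + 11
44 = 4×11 + 0
gcd = 11 and 11 | 572, so solutions exist. Divide through by 11: 38x ≡ 52 (mod 93).
Now find 38⁻¹ mod 93:
93 = 2·38 + 17
38 = 2·17 + 4
17 = 4·4 + 1
4 = 4·1 + 0
Back-substitute:
1 = 17 − 4·4
1 = −4·38 + 9·17
1 = 9·93 − 22·38
So 38·(-22) ≡ 1 (mod 93), i.e. 38⁻¹ ≡ 71.
Then x ≡ 71·52 ≡ 65 (mod 93); the smallest non-negative solution is x = 65.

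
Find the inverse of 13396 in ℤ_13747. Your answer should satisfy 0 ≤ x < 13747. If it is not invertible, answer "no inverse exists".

4504

Run Euclid on (13747, 13396):
13747 = 1·13396 + 351
13396 = 38·351 + 58
351 = 6·58 + 3
58 = 19·3 + 1
3 = 3·1 + 0
Since gcd(13396, 13747) = 1, back-substitute to write 1 as a combination:
1 = 58 − 19·3
1 = −19·351 + 115·58
1 = 115·13396 − 4389·351
1 = −4389·13747 + 4504·13396
So 13396·4504 ≡ 1 (mod 13747).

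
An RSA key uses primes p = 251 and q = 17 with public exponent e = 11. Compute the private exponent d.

1091

φ(n) = (p−1)(q−1) = 250·16 = 4000.
Need d with 11·d ≡ 1 (mod 4000). Apply the extended Euclidean algorithm:
4000 = 363*11 + 7
11 = 1*7 + 4
7 = 1*4 + 3
4 = 1*3 + 1
3 = 3*1 + 0
Back-substitute:
1 = 4 − 3
1 = −7 + 2·4
1 = 2·11 − 3·7
1 = −3·4000 + 1091·11
So 11·1091 ≡ 1 (mod 4000), hence d = 1091.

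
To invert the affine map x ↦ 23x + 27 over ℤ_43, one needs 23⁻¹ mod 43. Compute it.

15

gcd(43, 23) by repeated division:
43 = 1×23 + 20
23 = 1×20 + 3
20 = 6×3 + 2
3 = 1×2 + 1
2 = 2×1 + 0
gcd = 1, so the inverse exists. Back-substitute:
1 = 3 − 2
1 = −20 + 7·3
1 = 7·23 − 8·20
1 = −8·43 + 15·23
So 23·15 ≡ 1 (mod 43).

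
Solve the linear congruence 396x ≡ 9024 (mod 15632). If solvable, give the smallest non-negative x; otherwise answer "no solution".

2036

First find gcd(396, 15632):
15632 = 39·396 + 188
396 = 2·188 + 20
188 = 9·20 + 8
20 = 2·8 + 4
8 = 2·4 + 0
gcd = 4 and 4 | 9024, so solutions exist. Divide through by 4: 99x ≡ 2256 (mod 3908).
Now find 99⁻¹ mod 3908:
3908 = 39*99 + 47
99 = 2*47 + 5
47 = 9*5 + 2
5 = 2*2 + 1
2 = 2*1 + 0
Back-substitute:
1 = 5 − 2·2
1 = −2·47 + 19·5
1 = 19·99 − 40·47
1 = −40·3908 + 1579·99
So 99⁻¹ ≡ 1579 (mod 3908).
Then x ≡ 1579·2256 ≡ 2036 (mod 3908); the smallest non-negative solution is x = 2036.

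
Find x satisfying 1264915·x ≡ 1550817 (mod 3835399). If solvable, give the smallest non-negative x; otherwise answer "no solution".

First find gcd(1264915, 3835399):
3835399 = 3·1264915 + 40654
1264915 = 31·40654 + 4641
40654 = 8·4641 + 3526
4641 = 1·3526 + 1115
3526 = 3·1115 + 181
1115 = 6·181 + 29
181 = 6·29 + 7
29 = 4·7 + 1
7 = 7·1 + 0
gcd = 1, so a unique solution mod 3835399 exists.
Back-substitute for the Bézout coefficients:
1 = 29 − 4·7
1 = −4·181 + 25·29
1 = 25·1115 − 154·181
1 = −154·3526 + 487·1115
1 = 487·4641 − 641·3526
1 = −641·40654 + 5615·4641
1 = 5615·1264915 − 174706·40654
1 = −174706·3835399 + 529733·1264915
So 1264915·(529733) ≡ 1 (mod 3835399), giving 1264915⁻¹ ≡ 529733.
x ≡ 1264915⁻¹·1550817 ≡ 529733·1550817 ≡ 3323854 (mod 3835399).

3323854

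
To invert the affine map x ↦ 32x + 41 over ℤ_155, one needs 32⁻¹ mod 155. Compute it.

Apply the Euclidean algorithm to 155 and 32:
155 = 4·32 + 27
32 = 1·27 + 5
27 = 5·5 + 2
5 = 2·2 + 1
2 = 2·1 + 0
gcd = 1, so the inverse exists. Back-substitute:
1 = 5 − 2·2
1 = −2·27 + 11·5
1 = 11·32 − 13·27
1 = −13·155 + 63·32
So 32·63 ≡ 1 (mod 155).

63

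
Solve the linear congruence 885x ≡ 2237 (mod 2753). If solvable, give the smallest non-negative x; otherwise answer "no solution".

First find gcd(885, 2753):
2753 = 3*885 + 98
885 = 9*98 + 3
98 = 32*3 + 2
3 = 1*2 + 1
2 = 2*1 + 0
gcd = 1, so a unique solution mod 2753 exists.
Back-substitute for the Bézout coefficients:
1 = 3 − 2
1 = −98 + 33·3
1 = 33·885 − 298·98
1 = −298·2753 + 927·885
So 885·(927) ≡ 1 (mod 2753), giving 885⁻¹ ≡ 927.
x ≡ 885⁻¹·2237 ≡ 927·2237 ≡ 690 (mod 2753).

690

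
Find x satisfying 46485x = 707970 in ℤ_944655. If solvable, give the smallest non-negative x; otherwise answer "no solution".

First find gcd(46485, 944655):
944655 = 20×46485 + 14955
46485 = 3×14955 + 1620
14955 = 9×1620 + 375
1620 = 4×375 + 120
375 = 3×120 + 15
120 = 8×15 + 0
gcd = 15 and 15 | 707970, so solutions exist. Divide through by 15: 3099x ≡ 47198 (mod 62977).
Now find 3099⁻¹ mod 62977:
62977 = 20*3099 + 997
3099 = 3*997 + 108
997 = 9*108 + 25
108 = 4*25 + 8
25 = 3*8 + 1
8 = 8*1 + 0
Back-substitute:
1 = 25 − 3·8
1 = −3·108 + 13·25
1 = 13·997 − 120·108
1 = −120·3099 + 373·997
1 = 373·62977 − 7580·3099
So 3099·(-7580) ≡ 1 (mod 62977), i.e. 3099⁻¹ ≡ 55397.
Then x ≡ 55397·47198 ≡ 11497 (mod 62977); the smallest non-negative solution is x = 11497.

11497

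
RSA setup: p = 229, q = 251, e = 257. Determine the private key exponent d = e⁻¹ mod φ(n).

26393

φ(n) = (p−1)(q−1) = 228·250 = 57000.
Need d with 257·d ≡ 1 (mod 57000). Apply the extended Euclidean algorithm:
57000 = 221*257 + 203
257 = 1*203 + 54
203 = 3*54 + 41
54 = 1*41 + 13
41 = 3*13 + 2
13 = 6*2 + 1
2 = 2*1 + 0
Back-substitute:
1 = 13 − 6·2
1 = −6·41 + 19·13
1 = 19·54 − 25·41
1 = −25·203 + 94·54
1 = 94·257 − 119·203
1 = −119·57000 + 26393·257
So 257·26393 ≡ 1 (mod 57000), hence d = 26393.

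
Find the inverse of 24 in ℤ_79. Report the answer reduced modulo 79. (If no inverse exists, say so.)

Apply the Euclidean algorithm to 79 and 24:
79 = 3·24 + 7
24 = 3·7 + 3
7 = 2·3 + 1
3 = 3·1 + 0
The gcd is 1. Working backward:
1 = 7 − 2·3
1 = −2·24 + 7·7
1 = 7·79 − 23·24
Thus 24·(-23) ≡ 1 (mod 79); reducing, -23 mod 79 = 56.

56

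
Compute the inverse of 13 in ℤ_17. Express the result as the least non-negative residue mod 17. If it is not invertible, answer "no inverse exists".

4

Apply the Euclidean algorithm to 17 and 13:
17 = 1·13 + 4
13 = 3·4 + 1
4 = 4·1 + 0
The gcd is 1. Working backward:
1 = 13 − 3·4
1 = −3·17 + 4·13
So 13·4 ≡ 1 (mod 17).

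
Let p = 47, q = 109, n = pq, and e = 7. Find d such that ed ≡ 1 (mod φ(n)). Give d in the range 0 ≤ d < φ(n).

φ(n) = (p−1)(q−1) = 46·108 = 4968.
Need d with 7·d ≡ 1 (mod 4968). Apply the extended Euclidean algorithm:
4968 = 709×7 + 5
7 = 1×5 + 2
5 = 2×2 + 1
2 = 2×1 + 0
Back-substitute:
1 = 5 − 2·2
1 = −2·7 + 3·5
1 = 3·4968 − 2129·7
So 7·(-2129) ≡ 1 (mod 4968), hence d ≡ -2129 ≡ 2839 (mod 4968).

2839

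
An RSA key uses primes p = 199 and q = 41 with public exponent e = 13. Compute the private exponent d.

2437

φ(n) = (p−1)(q−1) = 198·40 = 7920.
Need d with 13·d ≡ 1 (mod 7920). Apply the extended Euclidean algorithm:
7920 = 609·13 + 3
13 = 4·3 + 1
3 = 3·1 + 0
Back-substitute:
1 = 13 − 4·3
1 = −4·7920 + 2437·13
So 13·2437 ≡ 1 (mod 7920), hence d = 2437.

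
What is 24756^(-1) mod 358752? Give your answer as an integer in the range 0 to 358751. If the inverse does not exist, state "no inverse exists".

Euclidean algorithm on 358752, 24756:
358752 = 14×24756 + 12168
24756 = 2×12168 + 420
12168 = 28×420 + 408
420 = 1×408 + 12
408 = 34×12 + 0
Since gcd = 12 > 1, 24756 is not a unit mod 358752.

no inverse exists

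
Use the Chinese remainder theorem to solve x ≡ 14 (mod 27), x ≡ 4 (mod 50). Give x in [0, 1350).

554

Write x = 14 + 27·k. Then 27·k ≡ 4 − 14 ≡ 40 (mod 50).
Need 27⁻¹ mod 50. Extended Euclid on (50, 27):
50 = 1×27 + 23
27 = 1×23 + 4
23 = 5×4 + 3
4 = 1×3 + 1
3 = 3×1 + 0
Back-substitute:
1 = 4 − 3
1 = −23 + 6·4
1 = 6·27 − 7·23
1 = −7·50 + 13·27
27⁻¹ ≡ 13 (mod 50), so k ≡ 13·40 ≡ 20 (mod 50).
x = 14 + 27·20 = 554.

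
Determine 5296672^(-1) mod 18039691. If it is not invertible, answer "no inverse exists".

17289739

gcd(18039691, 5296672) by repeated division:
18039691 = 3*5296672 + 2149675
5296672 = 2*2149675 + 997322
2149675 = 2*997322 + 155031
997322 = 6*155031 + 67136
155031 = 2*67136 + 20759
67136 = 3*20759 + 4859
20759 = 4*4859 + 1323
4859 = 3*1323 + 890
1323 = 1*890 + 433
890 = 2*433 + 24
433 = 18*24 + 1
24 = 24*1 + 0
gcd = 1, so the inverse exists. Back-substitute:
1 = 433 − 18·24
1 = −18·890 + 37·433
1 = 37·1323 − 55·890
1 = −55·4859 + 202·1323
1 = 202·20759 − 863·4859
1 = −863·67136 + 2791·20759
1 = 2791·155031 − 6445·67136
1 = −6445·997322 + 41461·155031
1 = 41461·2149675 − 89367·997322
1 = −89367·5296672 + 220195·2149675
1 = 220195·18039691 − 749952·5296672
Thus 5296672·(-749952) ≡ 1 (mod 18039691); reducing, -749952 mod 18039691 = 17289739.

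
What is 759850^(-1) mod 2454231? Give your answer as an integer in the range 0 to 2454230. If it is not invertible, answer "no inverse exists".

no inverse exists

Compute gcd(759850, 2454231):
2454231 = 3·759850 + 174681
759850 = 4·174681 + 61126
174681 = 2·61126 + 52429
61126 = 1·52429 + 8697
52429 = 6·8697 + 247
8697 = 35·247 + 52
247 = 4·52 + 39
52 = 1·39 + 13
39 = 3·13 + 0
The gcd is 13, not 1, hence no inverse exists.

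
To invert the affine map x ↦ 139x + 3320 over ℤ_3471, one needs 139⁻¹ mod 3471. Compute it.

gcd(3471, 139) by repeated division:
3471 = 24×139 + 135
139 = 1×135 + 4
135 = 33×4 + 3
4 = 1×3 + 1
3 = 3×1 + 0
gcd = 1, so the inverse exists. Back-substitute:
1 = 4 − 3
1 = −135 + 34·4
1 = 34·139 − 35·135
1 = −35·3471 + 874·139
So 139·874 ≡ 1 (mod 3471).

874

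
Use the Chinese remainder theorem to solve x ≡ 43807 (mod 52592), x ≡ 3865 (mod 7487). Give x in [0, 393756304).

Write x = 43807 + 52592·k. Then 52592·k ≡ 3865 − 43807 ≡ 4980 (mod 7487).
Need 52592⁻¹ mod 7487. Extended Euclid on (7487, 183):
7487 = 40·183 + 167
183 = 1·167 + 16
167 = 10·16 + 7
16 = 2·7 + 2
7 = 3·2 + 1
2 = 2·1 + 0
Back-substitute:
1 = 7 − 3·2
1 = −3·16 + 7·7
1 = 7·167 − 73·16
1 = −73·183 + 80·167
1 = 80·7487 − 3273·183
52592⁻¹ ≡ 4214 (mod 7487), so k ≡ 4214·4980 ≡ 7146 (mod 7487).
x = 43807 + 52592·7146 = 375866239.

375866239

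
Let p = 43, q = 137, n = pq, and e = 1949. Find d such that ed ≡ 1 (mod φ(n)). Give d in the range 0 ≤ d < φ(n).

677

φ(n) = (p−1)(q−1) = 42·136 = 5712.
Need d with 1949·d ≡ 1 (mod 5712). Apply the extended Euclidean algorithm:
5712 = 2*1949 + 1814
1949 = 1*1814 + 135
1814 = 13*135 + 59
135 = 2*59 + 17
59 = 3*17 + 8
17 = 2*8 + 1
8 = 8*1 + 0
Back-substitute:
1 = 17 − 2·8
1 = −2·59 + 7·17
1 = 7·135 − 16·59
1 = −16·1814 + 215·135
1 = 215·1949 − 231·1814
1 = −231·5712 + 677·1949
So 1949·677 ≡ 1 (mod 5712), hence d = 677.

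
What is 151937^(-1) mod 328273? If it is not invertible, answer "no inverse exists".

Run Euclid on (328273, 151937):
328273 = 2×151937 + 24399
151937 = 6×24399 + 5543
24399 = 4×5543 + 2227
5543 = 2×2227 + 1089
2227 = 2×1089 + 49
1089 = 22×49 + 11
49 = 4×11 + 5
11 = 2×5 + 1
5 = 5×1 + 0
Since gcd(151937, 328273) = 1, back-substitute to write 1 as a combination:
1 = 11 − 2·5
1 = −2·49 + 9·11
1 = 9·1089 − 200·49
1 = −200·2227 + 409·1089
1 = 409·5543 − 1018·2227
1 = −1018·24399 + 4481·5543
1 = 4481·151937 − 27904·24399
1 = −27904·328273 + 60289·151937
So 151937·60289 ≡ 1 (mod 328273).

60289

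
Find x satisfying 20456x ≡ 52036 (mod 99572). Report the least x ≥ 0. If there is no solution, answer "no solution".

24842

First find gcd(20456, 99572):
99572 = 4*20456 + 17748
20456 = 1*17748 + 2708
17748 = 6*2708 + 1500
2708 = 1*1500 + 1208
1500 = 1*1208 + 292
1208 = 4*292 + 40
292 = 7*40 + 12
40 = 3*12 + 4
12 = 3*4 + 0
gcd = 4 and 4 | 52036, so solutions exist. Divide through by 4: 5114x ≡ 13009 (mod 24893).
Now find 5114⁻¹ mod 24893:
24893 = 4·5114 + 4437
5114 = 1·4437 + 677
4437 = 6·677 + 375
677 = 1·375 + 302
375 = 1·302 + 73
302 = 4·73 + 10
73 = 7·10 + 3
10 = 3·3 + 1
3 = 3·1 + 0
Back-substitute:
1 = 10 − 3·3
1 = −3·73 + 22·10
1 = 22·302 − 91·73
1 = −91·375 + 113·302
1 = 113·677 − 204·375
1 = −204·4437 + 1337·677
1 = 1337·5114 − 1541·4437
1 = −1541·24893 + 7501·5114
So 5114⁻¹ ≡ 7501 (mod 24893).
Then x ≡ 7501·13009 ≡ 24842 (mod 24893); the smallest non-negative solution is x = 24842.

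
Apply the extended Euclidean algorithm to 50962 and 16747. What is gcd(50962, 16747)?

Repeated division:
50962 = 3×16747 + 721
16747 = 23×721 + 164
721 = 4×164 + 65
164 = 2×65 + 34
65 = 1×34 + 31
34 = 1×31 + 3
31 = 10×3 + 1
3 = 3×1 + 0
gcd(50962, 16747) = 1.
Express as a combination:
1 = 31 − 10·3
1 = −10·34 + 11·31
1 = 11·65 − 21·34
1 = −21·164 + 53·65
1 = 53·721 − 233·164
1 = −233·16747 + 5412·721
1 = 5412·50962 − 16469·16747
So 1 = (5412)·50962 + (-16469)·16747.

1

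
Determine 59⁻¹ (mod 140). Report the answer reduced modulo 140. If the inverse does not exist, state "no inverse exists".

Run Euclid on (140, 59):
140 = 2×59 + 22
59 = 2×22 + 15
22 = 1×15 + 7
15 = 2×7 + 1
7 = 7×1 + 0
gcd = 1, so the inverse exists. Back-substitute:
1 = 15 − 2·7
1 = −2·22 + 3·15
1 = 3·59 − 8·22
1 = −8·140 + 19·59
So 59·19 ≡ 1 (mod 140).

19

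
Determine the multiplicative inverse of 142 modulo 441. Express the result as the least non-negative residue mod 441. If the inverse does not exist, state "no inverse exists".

382

Run Euclid on (441, 142):
441 = 3*142 + 15
142 = 9*15 + 7
15 = 2*7 + 1
7 = 7*1 + 0
gcd = 1, so the inverse exists. Back-substitute:
1 = 15 − 2·7
1 = −2·142 + 19·15
1 = 19·441 − 59·142
So 142·(-59) ≡ 1 (mod 441), and -59 ≡ 382 (mod 441).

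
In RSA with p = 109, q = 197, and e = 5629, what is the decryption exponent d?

1429

φ(n) = (p−1)(q−1) = 108·196 = 21168.
Need d with 5629·d ≡ 1 (mod 21168). Apply the extended Euclidean algorithm:
21168 = 3·5629 + 4281
5629 = 1·4281 + 1348
4281 = 3·1348 + 237
1348 = 5·237 + 163
237 = 1·163 + 74
163 = 2·74 + 15
74 = 4·15 + 14
15 = 1·14 + 1
14 = 14·1 + 0
Back-substitute:
1 = 15 − 14
1 = −74 + 5·15
1 = 5·163 − 11·74
1 = −11·237 + 16·163
1 = 16·1348 − 91·237
1 = −91·4281 + 289·1348
1 = 289·5629 − 380·4281
1 = −380·21168 + 1429·5629
So 5629·1429 ≡ 1 (mod 21168), hence d = 1429.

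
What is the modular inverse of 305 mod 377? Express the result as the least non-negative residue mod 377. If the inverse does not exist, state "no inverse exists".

Run Euclid on (377, 305):
377 = 1·305 + 72
305 = 4·72 + 17
72 = 4·17 + 4
17 = 4·4 + 1
4 = 4·1 + 0
Since gcd(305, 377) = 1, back-substitute to write 1 as a combination:
1 = 17 − 4·4
1 = −4·72 + 17·17
1 = 17·305 − 72·72
1 = −72·377 + 89·305
So 305·89 ≡ 1 (mod 377).

89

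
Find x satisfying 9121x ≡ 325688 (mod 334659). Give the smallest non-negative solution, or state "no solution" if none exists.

476

First find gcd(9121, 334659):
334659 = 36×9121 + 6303
9121 = 1×6303 + 2818
6303 = 2×2818 + 667
2818 = 4×667 + 150
667 = 4×150 + 67
150 = 2×67 + 16
67 = 4×16 + 3
16 = 5×3 + 1
3 = 3×1 + 0
gcd = 1, so a unique solution mod 334659 exists.
Back-substitute for the Bézout coefficients:
1 = 16 − 5·3
1 = −5·67 + 21·16
1 = 21·150 − 47·67
1 = −47·667 + 209·150
1 = 209·2818 − 883·667
1 = −883·6303 + 1975·2818
1 = 1975·9121 − 2858·6303
1 = −2858·334659 + 104863·9121
So 9121·(104863) ≡ 1 (mod 334659), giving 9121⁻¹ ≡ 104863.
x ≡ 9121⁻¹·325688 ≡ 104863·325688 ≡ 476 (mod 334659).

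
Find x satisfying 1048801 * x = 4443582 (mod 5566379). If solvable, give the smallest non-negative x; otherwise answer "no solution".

93690

First find gcd(1048801, 5566379):
5566379 = 5×1048801 + 322374
1048801 = 3×322374 + 81679
322374 = 3×81679 + 77337
81679 = 1×77337 + 4342
77337 = 17×4342 + 3523
4342 = 1×3523 + 819
3523 = 4×819 + 247
819 = 3×247 + 78
247 = 3×78 + 13
78 = 6×13 + 0
gcd = 13 and 13 | 4443582, so solutions exist. Divide through by 13: 80677x ≡ 341814 (mod 428183).
Now find 80677⁻¹ mod 428183:
428183 = 5·80677 + 24798
80677 = 3·24798 + 6283
24798 = 3·6283 + 5949
6283 = 1·5949 + 334
5949 = 17·334 + 271
334 = 1·271 + 63
271 = 4·63 + 19
63 = 3·19 + 6
19 = 3·6 + 1
6 = 6·1 + 0
Back-substitute:
1 = 19 − 3·6
1 = −3·63 + 10·19
1 = 10·271 − 43·63
1 = −43·334 + 53·271
1 = 53·5949 − 944·334
1 = −944·6283 + 997·5949
1 = 997·24798 − 3935·6283
1 = −3935·80677 + 12802·24798
1 = 12802·428183 − 67945·80677
So 80677·(-67945) ≡ 1 (mod 428183), i.e. 80677⁻¹ ≡ 360238.
Then x ≡ 360238·341814 ≡ 93690 (mod 428183); the smallest non-negative solution is x = 93690.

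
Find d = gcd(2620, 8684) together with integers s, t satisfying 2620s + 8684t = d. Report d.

4

Repeated division:
8684 = 3*2620 + 824
2620 = 3*824 + 148
824 = 5*148 + 84
148 = 1*84 + 64
84 = 1*64 + 20
64 = 3*20 + 4
20 = 5*4 + 0
gcd(2620, 8684) = 4.
Working backward:
4 = 64 − 3·20
4 = −3·84 + 4·64
4 = 4·148 − 7·84
4 = −7·824 + 39·148
4 = 39·2620 − 124·824
4 = −124·8684 + 411·2620
So 4 = (-124)·8684 + (411)·2620.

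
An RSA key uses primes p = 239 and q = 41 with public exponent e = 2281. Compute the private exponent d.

φ(n) = (p−1)(q−1) = 238·40 = 9520.
Need d with 2281·d ≡ 1 (mod 9520). Apply the extended Euclidean algorithm:
9520 = 4·2281 + 396
2281 = 5·396 + 301
396 = 1·301 + 95
301 = 3·95 + 16
95 = 5·16 + 15
16 = 1·15 + 1
15 = 15·1 + 0
Back-substitute:
1 = 16 − 15
1 = −95 + 6·16
1 = 6·301 − 19·95
1 = −19·396 + 25·301
1 = 25·2281 − 144·396
1 = −144·9520 + 601·2281
So 2281·601 ≡ 1 (mod 9520), hence d = 601.

601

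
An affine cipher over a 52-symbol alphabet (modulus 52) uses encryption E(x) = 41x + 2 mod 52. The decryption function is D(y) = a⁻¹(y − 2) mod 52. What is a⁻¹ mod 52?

gcd(52, 41) by repeated division:
52 = 1*41 + 11
41 = 3*11 + 8
11 = 1*8 + 3
8 = 2*3 + 2
3 = 1*2 + 1
2 = 2*1 + 0
The gcd is 1. Working backward:
1 = 3 − 2
1 = −8 + 3·3
1 = 3·11 − 4·8
1 = −4·41 + 15·11
1 = 15·52 − 19·41
Hence 41⁻¹ ≡ -19 ≡ 33 (mod 52).

33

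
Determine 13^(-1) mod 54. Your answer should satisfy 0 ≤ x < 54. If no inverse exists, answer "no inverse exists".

Apply the Euclidean algorithm to 54 and 13:
54 = 4*13 + 2
13 = 6*2 + 1
2 = 2*1 + 0
Since gcd(13, 54) = 1, back-substitute to write 1 as a combination:
1 = 13 − 6·2
1 = −6·54 + 25·13
So 13·25 ≡ 1 (mod 54).

25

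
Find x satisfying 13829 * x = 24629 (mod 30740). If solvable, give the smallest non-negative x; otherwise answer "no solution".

28041

First find gcd(13829, 30740):
30740 = 2·13829 + 3082
13829 = 4·3082 + 1501
3082 = 2·1501 + 80
1501 = 18·80 + 61
80 = 1·61 + 19
61 = 3·19 + 4
19 = 4·4 + 3
4 = 1·3 + 1
3 = 3·1 + 0
gcd = 1, so a unique solution mod 30740 exists.
Back-substitute for the Bézout coefficients:
1 = 4 − 3
1 = −19 + 5·4
1 = 5·61 − 16·19
1 = −16·80 + 21·61
1 = 21·1501 − 394·80
1 = −394·3082 + 809·1501
1 = 809·13829 − 3630·3082
1 = −3630·30740 + 8069·13829
So 13829·(8069) ≡ 1 (mod 30740), giving 13829⁻¹ ≡ 8069.
x ≡ 13829⁻¹·24629 ≡ 8069·24629 ≡ 28041 (mod 30740).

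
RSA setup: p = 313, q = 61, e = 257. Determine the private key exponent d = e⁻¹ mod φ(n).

11873

φ(n) = (p−1)(q−1) = 312·60 = 18720.
Need d with 257·d ≡ 1 (mod 18720). Apply the extended Euclidean algorithm:
18720 = 72·257 + 216
257 = 1·216 + 41
216 = 5·41 + 11
41 = 3·11 + 8
11 = 1·8 + 3
8 = 2·3 + 2
3 = 1·2 + 1
2 = 2·1 + 0
Back-substitute:
1 = 3 − 2
1 = −8 + 3·3
1 = 3·11 − 4·8
1 = −4·41 + 15·11
1 = 15·216 − 79·41
1 = −79·257 + 94·216
1 = 94·18720 − 6847·257
So 257·(-6847) ≡ 1 (mod 18720), hence d ≡ -6847 ≡ 11873 (mod 18720).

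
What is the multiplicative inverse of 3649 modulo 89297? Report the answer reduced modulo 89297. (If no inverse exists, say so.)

52198

Apply the Euclidean algorithm to 89297 and 3649:
89297 = 24×3649 + 1721
3649 = 2×1721 + 207
1721 = 8×207 + 65
207 = 3×65 + 12
65 = 5×12 + 5
12 = 2×5 + 2
5 = 2×2 + 1
2 = 2×1 + 0
The gcd is 1. Working backward:
1 = 5 − 2·2
1 = −2·12 + 5·5
1 = 5·65 − 27·12
1 = −27·207 + 86·65
1 = 86·1721 − 715·207
1 = −715·3649 + 1516·1721
1 = 1516·89297 − 37099·3649
Hence 3649⁻¹ ≡ -37099 ≡ 52198 (mod 89297).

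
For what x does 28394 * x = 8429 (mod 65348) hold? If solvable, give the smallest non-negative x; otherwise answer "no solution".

no solution

gcd(28394, 65348):
65348 = 2*28394 + 8560
28394 = 3*8560 + 2714
8560 = 3*2714 + 418
2714 = 6*418 + 206
418 = 2*206 + 6
206 = 34*6 + 2
6 = 3*2 + 0
gcd = 2, but 2 ∤ 8429, so the congruence has no solution.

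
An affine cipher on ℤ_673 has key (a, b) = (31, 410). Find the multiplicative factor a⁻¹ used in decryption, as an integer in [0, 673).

152

Extended Euclidean algorithm:
673 = 21×31 + 22
31 = 1×22 + 9
22 = 2×9 + 4
9 = 2×4 + 1
4 = 4×1 + 0
Since gcd(31, 673) = 1, back-substitute to write 1 as a combination:
1 = 9 − 2·4
1 = −2·22 + 5·9
1 = 5·31 − 7·22
1 = −7·673 + 152·31
So 31·152 ≡ 1 (mod 673).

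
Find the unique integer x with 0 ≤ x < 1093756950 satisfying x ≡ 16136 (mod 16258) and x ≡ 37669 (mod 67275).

Write x = 16136 + 16258·k. Then 16258·k ≡ 37669 − 16136 ≡ 21533 (mod 67275).
Need 16258⁻¹ mod 67275. Extended Euclid on (67275, 16258):
67275 = 4×16258 + 2243
16258 = 7×2243 + 557
2243 = 4×557 + 15
557 = 37×15 + 2
15 = 7×2 + 1
2 = 2×1 + 0
Back-substitute:
1 = 15 − 7·2
1 = −7·557 + 260·15
1 = 260·2243 − 1047·557
1 = −1047·16258 + 7589·2243
1 = 7589·67275 − 31403·16258
16258⁻¹ ≡ 35872 (mod 67275), so k ≡ 35872·21533 ≡ 47501 (mod 67275).
x = 16136 + 16258·47501 = 772287394.

772287394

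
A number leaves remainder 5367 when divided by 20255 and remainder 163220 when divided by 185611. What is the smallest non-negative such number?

Write x = 5367 + 20255·k. Then 20255·k ≡ 163220 − 5367 ≡ 157853 (mod 185611).
Need 20255⁻¹ mod 185611. Extended Euclid on (185611, 20255):
185611 = 9·20255 + 3316
20255 = 6·3316 + 359
3316 = 9·359 + 85
359 = 4·85 + 19
85 = 4·19 + 9
19 = 2·9 + 1
9 = 9·1 + 0
Back-substitute:
1 = 19 − 2·9
1 = −2·85 + 9·19
1 = 9·359 − 38·85
1 = −38·3316 + 351·359
1 = 351·20255 − 2144·3316
1 = −2144·185611 + 19647·20255
20255⁻¹ ≡ 19647 (mod 185611), so k ≡ 19647·157853 ≡ 149303 (mod 185611).
x = 5367 + 20255·149303 = 3024137632.

3024137632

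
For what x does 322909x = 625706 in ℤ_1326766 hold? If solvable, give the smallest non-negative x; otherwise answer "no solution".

1067762

First find gcd(322909, 1326766):
1326766 = 4×322909 + 35130
322909 = 9×35130 + 6739
35130 = 5×6739 + 1435
6739 = 4×1435 + 999
1435 = 1×999 + 436
999 = 2×436 + 127
436 = 3×127 + 55
127 = 2×55 + 17
55 = 3×17 + 4
17 = 4×4 + 1
4 = 4×1 + 0
gcd = 1, so a unique solution mod 1326766 exists.
Back-substitute for the Bézout coefficients:
1 = 17 − 4·4
1 = −4·55 + 13·17
1 = 13·127 − 30·55
1 = −30·436 + 103·127
1 = 103·999 − 236·436
1 = −236·1435 + 339·999
1 = 339·6739 − 1592·1435
1 = −1592·35130 + 8299·6739
1 = 8299·322909 − 76283·35130
1 = −76283·1326766 + 313431·322909
So 322909·(313431) ≡ 1 (mod 1326766), giving 322909⁻¹ ≡ 313431.
x ≡ 322909⁻¹·625706 ≡ 313431·625706 ≡ 1067762 (mod 1326766).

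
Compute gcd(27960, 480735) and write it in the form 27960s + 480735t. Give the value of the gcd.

Euclidean algorithm:
480735 = 17*27960 + 5415
27960 = 5*5415 + 885
5415 = 6*885 + 105
885 = 8*105 + 45
105 = 2*45 + 15
45 = 3*15 + 0
gcd(27960, 480735) = 15.
Express as a combination:
15 = 105 − 2·45
15 = −2·885 + 17·105
15 = 17·5415 − 104·885
15 = −104·27960 + 537·5415
15 = 537·480735 − 9233·27960
So 15 = (537)·480735 + (-9233)·27960.

15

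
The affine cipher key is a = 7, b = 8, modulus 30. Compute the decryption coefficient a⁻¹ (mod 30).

Extended Euclidean algorithm:
30 = 4×7 + 2
7 = 3×2 + 1
2 = 2×1 + 0
Since gcd(7, 30) = 1, back-substitute to write 1 as a combination:
1 = 7 − 3·2
1 = −3·30 + 13·7
So 7·13 ≡ 1 (mod 30).

13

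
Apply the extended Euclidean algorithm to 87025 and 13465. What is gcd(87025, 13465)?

5

Repeated division:
87025 = 6×13465 + 6235
13465 = 2×6235 + 995
6235 = 6×995 + 265
995 = 3×265 + 200
265 = 1×200 + 65
200 = 3×65 + 5
65 = 13×5 + 0
gcd(87025, 13465) = 5.
Back-substituting:
5 = 200 − 3·65
5 = −3·265 + 4·200
5 = 4·995 − 15·265
5 = −15·6235 + 94·995
5 = 94·13465 − 203·6235
5 = −203·87025 + 1312·13465
So 5 = (-203)·87025 + (1312)·13465.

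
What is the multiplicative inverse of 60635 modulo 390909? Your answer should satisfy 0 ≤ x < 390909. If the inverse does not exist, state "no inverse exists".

Run Euclid on (390909, 60635):
390909 = 6×60635 + 27099
60635 = 2×27099 + 6437
27099 = 4×6437 + 1351
6437 = 4×1351 + 1033
1351 = 1×1033 + 318
1033 = 3×318 + 79
318 = 4×79 + 2
79 = 39×2 + 1
2 = 2×1 + 0
gcd = 1, so the inverse exists. Back-substitute:
1 = 79 − 39·2
1 = −39·318 + 157·79
1 = 157·1033 − 510·318
1 = −510·1351 + 667·1033
1 = 667·6437 − 3178·1351
1 = −3178·27099 + 13379·6437
1 = 13379·60635 − 29936·27099
1 = −29936·390909 + 192995·60635
So 60635·192995 ≡ 1 (mod 390909).

192995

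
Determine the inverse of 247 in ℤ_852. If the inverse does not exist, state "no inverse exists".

Run Euclid on (852, 247):
852 = 3·247 + 111
247 = 2·111 + 25
111 = 4·25 + 11
25 = 2·11 + 3
11 = 3·3 + 2
3 = 1·2 + 1
2 = 2·1 + 0
Since gcd(247, 852) = 1, back-substitute to write 1 as a combination:
1 = 3 − 2
1 = −11 + 4·3
1 = 4·25 − 9·11
1 = −9·111 + 40·25
1 = 40·247 − 89·111
1 = −89·852 + 307·247
So 247·307 ≡ 1 (mod 852).

307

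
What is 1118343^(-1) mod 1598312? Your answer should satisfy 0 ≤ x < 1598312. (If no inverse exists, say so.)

1226807

gcd(1598312, 1118343) by repeated division:
1598312 = 1·1118343 + 479969
1118343 = 2·479969 + 158405
479969 = 3·158405 + 4754
158405 = 33·4754 + 1523
4754 = 3·1523 + 185
1523 = 8·185 + 43
185 = 4·43 + 13
43 = 3·13 + 4
13 = 3·4 + 1
4 = 4·1 + 0
Since gcd(1118343, 1598312) = 1, back-substitute to write 1 as a combination:
1 = 13 − 3·4
1 = −3·43 + 10·13
1 = 10·185 − 43·43
1 = −43·1523 + 354·185
1 = 354·4754 − 1105·1523
1 = −1105·158405 + 36819·4754
1 = 36819·479969 − 111562·158405
1 = −111562·1118343 + 259943·479969
1 = 259943·1598312 − 371505·1118343
Hence 1118343⁻¹ ≡ -371505 ≡ 1226807 (mod 1598312).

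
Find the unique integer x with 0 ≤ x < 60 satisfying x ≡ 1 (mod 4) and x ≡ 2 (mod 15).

Write x = 1 + 4·k. Then 4·k ≡ 2 − 1 ≡ 1 (mod 15).
Need 4⁻¹ mod 15. Extended Euclid on (15, 4):
15 = 3*4 + 3
4 = 1*3 + 1
3 = 3*1 + 0
Back-substitute:
1 = 4 − 3
1 = −15 + 4·4
4⁻¹ ≡ 4 (mod 15), so k ≡ 4·1 ≡ 4 (mod 15).
x = 1 + 4·4 = 17.

17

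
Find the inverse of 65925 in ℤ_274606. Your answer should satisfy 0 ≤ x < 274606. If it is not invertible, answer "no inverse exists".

Apply the Euclidean algorithm to 274606 and 65925:
274606 = 4*65925 + 10906
65925 = 6*10906 + 489
10906 = 22*489 + 148
489 = 3*148 + 45
148 = 3*45 + 13
45 = 3*13 + 6
13 = 2*6 + 1
6 = 6*1 + 0
gcd = 1, so the inverse exists. Back-substitute:
1 = 13 − 2·6
1 = −2·45 + 7·13
1 = 7·148 − 23·45
1 = −23·489 + 76·148
1 = 76·10906 − 1695·489
1 = −1695·65925 + 10246·10906
1 = 10246·274606 − 42679·65925
Thus 65925·(-42679) ≡ 1 (mod 274606); reducing, -42679 mod 274606 = 231927.

231927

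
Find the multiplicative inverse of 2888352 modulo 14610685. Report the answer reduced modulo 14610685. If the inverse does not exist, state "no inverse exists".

Extended Euclidean algorithm:
14610685 = 5×2888352 + 168925
2888352 = 17×168925 + 16627
168925 = 10×16627 + 2655
16627 = 6×2655 + 697
2655 = 3×697 + 564
697 = 1×564 + 133
564 = 4×133 + 32
133 = 4×32 + 5
32 = 6×5 + 2
5 = 2×2 + 1
2 = 2×1 + 0
Since gcd(2888352, 14610685) = 1, back-substitute to write 1 as a combination:
1 = 5 − 2·2
1 = −2·32 + 13·5
1 = 13·133 − 54·32
1 = −54·564 + 229·133
1 = 229·697 − 283·564
1 = −283·2655 + 1078·697
1 = 1078·16627 − 6751·2655
1 = −6751·168925 + 68588·16627
1 = 68588·2888352 − 1172747·168925
1 = −1172747·14610685 + 5932323·2888352
So 2888352·5932323 ≡ 1 (mod 14610685).

5932323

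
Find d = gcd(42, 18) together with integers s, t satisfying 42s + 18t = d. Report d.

6

Repeated division:
42 = 2*18 + 6
18 = 3*6 + 0
gcd(42, 18) = 6.
Working backward:
6 = 42 − 2·18
So 6 = (1)·42 + (-2)·18.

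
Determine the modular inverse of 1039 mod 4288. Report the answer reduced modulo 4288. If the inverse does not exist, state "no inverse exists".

Apply the Euclidean algorithm to 4288 and 1039:
4288 = 4*1039 + 132
1039 = 7*132 + 115
132 = 1*115 + 17
115 = 6*17 + 13
17 = 1*13 + 4
13 = 3*4 + 1
4 = 4*1 + 0
Since gcd(1039, 4288) = 1, back-substitute to write 1 as a combination:
1 = 13 − 3·4
1 = −3·17 + 4·13
1 = 4·115 − 27·17
1 = −27·132 + 31·115
1 = 31·1039 − 244·132
1 = −244·4288 + 1007·1039
So 1039·1007 ≡ 1 (mod 4288).

1007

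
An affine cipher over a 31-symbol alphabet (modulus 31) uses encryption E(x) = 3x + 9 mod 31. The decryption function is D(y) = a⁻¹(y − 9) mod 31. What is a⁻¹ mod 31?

gcd(31, 3) by repeated division:
31 = 10*3 + 1
3 = 3*1 + 0
Since gcd(3, 31) = 1, back-substitute to write 1 as a combination:
1 = 31 − 10·3
So 3·(-10) ≡ 1 (mod 31), and -10 ≡ 21 (mod 31).

21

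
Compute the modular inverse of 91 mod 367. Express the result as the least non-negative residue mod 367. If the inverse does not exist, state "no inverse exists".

121

Extended Euclidean algorithm:
367 = 4*91 + 3
91 = 30*3 + 1
3 = 3*1 + 0
The gcd is 1. Working backward:
1 = 91 − 30·3
1 = −30·367 + 121·91
So 91·121 ≡ 1 (mod 367).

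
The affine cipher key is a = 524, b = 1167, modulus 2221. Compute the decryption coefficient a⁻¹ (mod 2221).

1759

Run Euclid on (2221, 524):
2221 = 4·524 + 125
524 = 4·125 + 24
125 = 5·24 + 5
24 = 4·5 + 4
5 = 1·4 + 1
4 = 4·1 + 0
The gcd is 1. Working backward:
1 = 5 − 4
1 = −24 + 5·5
1 = 5·125 − 26·24
1 = −26·524 + 109·125
1 = 109·2221 − 462·524
So 524·(-462) ≡ 1 (mod 2221), and -462 ≡ 1759 (mod 2221).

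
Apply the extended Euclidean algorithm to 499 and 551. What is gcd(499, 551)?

Euclidean algorithm:
551 = 1×499 + 52
499 = 9×52 + 31
52 = 1×31 + 21
31 = 1×21 + 10
21 = 2×10 + 1
10 = 10×1 + 0
gcd(499, 551) = 1.
Working backward:
1 = 21 − 2·10
1 = −2·31 + 3·21
1 = 3·52 − 5·31
1 = −5·499 + 48·52
1 = 48·551 − 53·499
So 1 = (48)·551 + (-53)·499.

1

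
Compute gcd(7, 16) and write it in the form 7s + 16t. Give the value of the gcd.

1

Repeated division:
16 = 2*7 + 2
7 = 3*2 + 1
2 = 2*1 + 0
gcd(7, 16) = 1.
Express as a combination:
1 = 7 − 3·2
1 = −3·16 + 7·7
So 1 = (-3)·16 + (7)·7.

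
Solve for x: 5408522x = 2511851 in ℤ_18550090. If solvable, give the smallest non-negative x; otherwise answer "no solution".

no solution

gcd(5408522, 18550090):
18550090 = 3·5408522 + 2324524
5408522 = 2·2324524 + 759474
2324524 = 3·759474 + 46102
759474 = 16·46102 + 21842
46102 = 2·21842 + 2418
21842 = 9·2418 + 80
2418 = 30·80 + 18
80 = 4·18 + 8
18 = 2·8 + 2
8 = 4·2 + 0
gcd = 2, but 2 ∤ 2511851, so the congruence has no solution.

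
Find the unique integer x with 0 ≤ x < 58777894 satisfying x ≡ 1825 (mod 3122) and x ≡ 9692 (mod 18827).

8350053

Write x = 1825 + 3122·k. Then 3122·k ≡ 9692 − 1825 ≡ 7867 (mod 18827).
Need 3122⁻¹ mod 18827. Extended Euclid on (18827, 3122):
18827 = 6·3122 + 95
3122 = 32·95 + 82
95 = 1·82 + 13
82 = 6·13 + 4
13 = 3·4 + 1
4 = 4·1 + 0
Back-substitute:
1 = 13 − 3·4
1 = −3·82 + 19·13
1 = 19·95 − 22·82
1 = −22·3122 + 723·95
1 = 723·18827 − 4360·3122
3122⁻¹ ≡ 14467 (mod 18827), so k ≡ 14467·7867 ≡ 2674 (mod 18827).
x = 1825 + 3122·2674 = 8350053.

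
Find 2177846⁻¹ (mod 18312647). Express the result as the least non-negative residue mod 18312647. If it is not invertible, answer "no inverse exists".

13787985

Apply the Euclidean algorithm to 18312647 and 2177846:
18312647 = 8×2177846 + 889879
2177846 = 2×889879 + 398088
889879 = 2×398088 + 93703
398088 = 4×93703 + 23276
93703 = 4×23276 + 599
23276 = 38×599 + 514
599 = 1×514 + 85
514 = 6×85 + 4
85 = 21×4 + 1
4 = 4×1 + 0
The gcd is 1. Working backward:
1 = 85 − 21·4
1 = −21·514 + 127·85
1 = 127·599 − 148·514
1 = −148·23276 + 5751·599
1 = 5751·93703 − 23152·23276
1 = −23152·398088 + 98359·93703
1 = 98359·889879 − 219870·398088
1 = −219870·2177846 + 538099·889879
1 = 538099·18312647 − 4524662·2177846
Thus 2177846·(-4524662) ≡ 1 (mod 18312647); reducing, -4524662 mod 18312647 = 13787985.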